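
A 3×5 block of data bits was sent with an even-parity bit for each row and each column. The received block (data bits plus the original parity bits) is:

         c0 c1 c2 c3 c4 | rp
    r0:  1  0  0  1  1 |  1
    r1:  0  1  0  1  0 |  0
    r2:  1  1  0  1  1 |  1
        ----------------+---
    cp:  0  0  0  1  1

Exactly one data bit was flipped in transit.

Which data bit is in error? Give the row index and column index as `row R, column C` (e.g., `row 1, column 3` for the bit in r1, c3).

row 2, column 4

Recompute each row's even parity and compare to rp:
  r0: data parity 1, sent rp 1 → ok
  r1: data parity 0, sent rp 0 → ok
  r2: data parity 0, sent rp 1 → mismatch
Recompute each column's even parity and compare to cp:
  c0: data parity 0, sent cp 0 → ok
  c1: data parity 0, sent cp 0 → ok
  c2: data parity 0, sent cp 0 → ok
  c3: data parity 1, sent cp 1 → ok
  c4: data parity 0, sent cp 1 → mismatch
Exactly one row (r2) and one column (c4) fail → the flipped bit is at their intersection.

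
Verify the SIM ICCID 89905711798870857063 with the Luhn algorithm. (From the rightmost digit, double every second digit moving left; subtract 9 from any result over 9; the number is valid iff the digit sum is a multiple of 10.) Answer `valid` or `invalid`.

invalid

From the right, keep odd positions and double even positions (subtract 9 from any doubled value over 9):
  doubled (positions 2,4,...): 3 5 7 5 7 5 2 1 9 7 → sum 51
  kept (positions 1,3,...): 3 0 5 0 8 9 1 7 0 9 → sum 42
Total = 93.
93 mod 10 = 3, so the number is invalid.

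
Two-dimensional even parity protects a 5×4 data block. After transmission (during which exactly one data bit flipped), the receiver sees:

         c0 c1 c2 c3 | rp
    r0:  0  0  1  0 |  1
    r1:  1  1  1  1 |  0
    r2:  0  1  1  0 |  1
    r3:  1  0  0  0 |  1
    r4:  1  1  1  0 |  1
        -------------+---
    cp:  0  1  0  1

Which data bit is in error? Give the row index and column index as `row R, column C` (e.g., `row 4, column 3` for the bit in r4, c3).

Recompute each row's even parity and compare to rp:
  r0: data parity 1, sent rp 1 → ok
  r1: data parity 0, sent rp 0 → ok
  r2: data parity 0, sent rp 1 → mismatch
  r3: data parity 1, sent rp 1 → ok
  r4: data parity 1, sent rp 1 → ok
Recompute each column's even parity and compare to cp:
  c0: data parity 1, sent cp 0 → mismatch
  c1: data parity 1, sent cp 1 → ok
  c2: data parity 0, sent cp 0 → ok
  c3: data parity 1, sent cp 1 → ok
Exactly one row (r2) and one column (c0) fail → the flipped bit is at their intersection.

row 2, column 0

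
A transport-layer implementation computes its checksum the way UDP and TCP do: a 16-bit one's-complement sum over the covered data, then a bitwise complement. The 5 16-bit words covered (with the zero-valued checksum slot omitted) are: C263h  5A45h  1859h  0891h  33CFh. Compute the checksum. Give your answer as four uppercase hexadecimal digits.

One's-complement addition (fold any carry out of bit 15 back into bit 0):
  0xC263 + 0x5A45 = 0x11CA8 → wrap carry → 0x1CA9
  0x1CA9 + 0x1859 = 0x03502
  0x3502 + 0x0891 = 0x03D93
  0x3D93 + 0x33CF = 0x07162
One's-complement sum = 0x7162.
Checksum = ~0x7162 & 0xFFFF = 0x8E9D.

8E9D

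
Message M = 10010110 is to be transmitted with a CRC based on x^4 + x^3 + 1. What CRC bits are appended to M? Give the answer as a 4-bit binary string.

0111

Append 4 zeros: 100101100000. Divide by 11001 (XOR where the leading bit is 1):
  pos 0: 10010 XOR 11001 = 01011
  pos 1: 10111 XOR 11001 = 01110
  pos 2: 11101 XOR 11001 = 00100
  pos 4: 10000 XOR 11001 = 01001
  pos 5: 10010 XOR 11001 = 01011
  pos 6: 10110 XOR 11001 = 01111
  pos 7: 11110 XOR 11001 = 00111
Remainder (last 4 bits) = 0111. This is the CRC / FCS.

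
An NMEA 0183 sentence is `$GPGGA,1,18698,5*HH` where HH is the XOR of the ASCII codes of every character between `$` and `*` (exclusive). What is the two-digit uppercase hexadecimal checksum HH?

40

XOR the ASCII codes of the payload characters:
  'G' = 0x47 → acc = 0x47
  'P' = 0x50 → acc = 0x17
  'G' = 0x47 → acc = 0x50
  'G' = 0x47 → acc = 0x17
  'A' = 0x41 → acc = 0x56
  ',' = 0x2C → acc = 0x7A
  '1' = 0x31 → acc = 0x4B
  ',' = 0x2C → acc = 0x67
  '1' = 0x31 → acc = 0x56
  '8' = 0x38 → acc = 0x6E
  '6' = 0x36 → acc = 0x58
  '9' = 0x39 → acc = 0x61
  '8' = 0x38 → acc = 0x59
  ',' = 0x2C → acc = 0x75
  '5' = 0x35 → acc = 0x40
Checksum = 0x40.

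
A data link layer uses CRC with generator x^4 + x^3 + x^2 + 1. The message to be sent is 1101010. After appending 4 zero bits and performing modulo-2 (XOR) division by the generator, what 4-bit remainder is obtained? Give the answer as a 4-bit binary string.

1010

Append 4 zeros: 11010100000. Divide by 11101 (XOR where the leading bit is 1):
  pos 0: 11010 XOR 11101 = 00111
  pos 2: 11110 XOR 11101 = 00011
  pos 5: 11000 XOR 11101 = 00101
Remainder (last 4 bits) = 1010. This is the CRC / FCS.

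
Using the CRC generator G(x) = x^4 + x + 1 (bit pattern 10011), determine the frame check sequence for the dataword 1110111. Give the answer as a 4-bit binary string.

Append 4 zeros: 11101110000. Divide by 10011 (XOR where the leading bit is 1):
  pos 0: 11101 XOR 10011 = 01110
  pos 1: 11101 XOR 10011 = 01110
  pos 2: 11101 XOR 10011 = 01110
  pos 3: 11100 XOR 10011 = 01111
  pos 4: 11110 XOR 10011 = 01101
  pos 5: 11010 XOR 10011 = 01001
  pos 6: 10010 XOR 10011 = 00001
Remainder (last 4 bits) = 0001. This is the CRC / FCS.

0001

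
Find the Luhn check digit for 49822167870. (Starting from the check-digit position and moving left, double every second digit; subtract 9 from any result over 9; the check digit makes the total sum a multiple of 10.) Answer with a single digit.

5

Partial digits right→left: 0 7 8 7 6 1 2 2 8 9 4
Double every second digit counting from the check-digit position (so the 1st, 3rd, 5th, ... of the partial from the right).
  doubled (with −9 where >9): 0 7 3 4 7 8 → sum 29
  kept as-is: 7 7 1 2 9 → sum 26
Total = 29 + 26 = 55.
Check digit = (10 − (55 mod 10)) mod 10 = 5.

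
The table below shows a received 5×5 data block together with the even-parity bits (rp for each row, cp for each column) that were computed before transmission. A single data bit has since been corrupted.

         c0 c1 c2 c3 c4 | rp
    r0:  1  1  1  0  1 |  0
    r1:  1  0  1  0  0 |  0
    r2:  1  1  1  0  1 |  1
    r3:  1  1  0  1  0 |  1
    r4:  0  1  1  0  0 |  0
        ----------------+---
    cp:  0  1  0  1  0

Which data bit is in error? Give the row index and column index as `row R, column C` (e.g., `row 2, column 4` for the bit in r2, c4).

Recompute each row's even parity and compare to rp:
  r0: data parity 0, sent rp 0 → ok
  r1: data parity 0, sent rp 0 → ok
  r2: data parity 0, sent rp 1 → mismatch
  r3: data parity 1, sent rp 1 → ok
  r4: data parity 0, sent rp 0 → ok
Recompute each column's even parity and compare to cp:
  c0: data parity 0, sent cp 0 → ok
  c1: data parity 0, sent cp 1 → mismatch
  c2: data parity 0, sent cp 0 → ok
  c3: data parity 1, sent cp 1 → ok
  c4: data parity 0, sent cp 0 → ok
Exactly one row (r2) and one column (c1) fail → the flipped bit is at their intersection.

row 2, column 1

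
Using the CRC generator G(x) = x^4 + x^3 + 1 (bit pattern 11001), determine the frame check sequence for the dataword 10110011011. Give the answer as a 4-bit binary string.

1001

Append 4 zeros: 101100110110000. Divide by 11001 (XOR where the leading bit is 1):
  pos 0: 10110 XOR 11001 = 01111
  pos 1: 11110 XOR 11001 = 00111
  pos 3: 11111 XOR 11001 = 00110
  pos 5: 11001 XOR 11001 = 00000
  pos 10: 10000 XOR 11001 = 01001
Remainder (last 4 bits) = 1001. This is the CRC / FCS.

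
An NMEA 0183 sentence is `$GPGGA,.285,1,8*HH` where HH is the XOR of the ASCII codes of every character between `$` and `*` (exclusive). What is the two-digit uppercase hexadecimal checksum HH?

XOR the ASCII codes of the payload characters:
  'G' = 0x47 → acc = 0x47
  'P' = 0x50 → acc = 0x17
  'G' = 0x47 → acc = 0x50
  'G' = 0x47 → acc = 0x17
  'A' = 0x41 → acc = 0x56
  ',' = 0x2C → acc = 0x7A
  '.' = 0x2E → acc = 0x54
  '2' = 0x32 → acc = 0x66
  '8' = 0x38 → acc = 0x5E
  '5' = 0x35 → acc = 0x6B
  ',' = 0x2C → acc = 0x47
  '1' = 0x31 → acc = 0x76
  ',' = 0x2C → acc = 0x5A
  '8' = 0x38 → acc = 0x62
Checksum = 0x62.

62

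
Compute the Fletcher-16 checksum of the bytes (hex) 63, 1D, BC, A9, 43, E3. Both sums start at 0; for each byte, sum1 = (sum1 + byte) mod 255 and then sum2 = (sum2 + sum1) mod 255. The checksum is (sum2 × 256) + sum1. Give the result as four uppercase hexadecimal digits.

400E

Running sums (mod 255):
  after byte 0 (63): sum1=99, sum2=99
  after byte 1 (1D): sum1=128, sum2=227
  after byte 2 (BC): sum1=61, sum2=33
  after byte 3 (A9): sum1=230, sum2=8
  after byte 4 (43): sum1=42, sum2=50
  after byte 5 (E3): sum1=14, sum2=64
Checksum = sum2·256 + sum1 = 64·256 + 14 = 16398 = 0x400E.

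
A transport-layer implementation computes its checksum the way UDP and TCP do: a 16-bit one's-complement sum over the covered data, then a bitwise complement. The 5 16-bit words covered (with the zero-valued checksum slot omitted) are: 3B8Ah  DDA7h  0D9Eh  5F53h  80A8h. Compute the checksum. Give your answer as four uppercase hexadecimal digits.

F933

One's-complement addition (fold any carry out of bit 15 back into bit 0):
  0x3B8A + 0xDDA7 = 0x11931 → wrap carry → 0x1932
  0x1932 + 0x0D9E = 0x026D0
  0x26D0 + 0x5F53 = 0x08623
  0x8623 + 0x80A8 = 0x106CB → wrap carry → 0x06CC
One's-complement sum = 0x06CC.
Checksum = ~0x06CC & 0xFFFF = 0xF933.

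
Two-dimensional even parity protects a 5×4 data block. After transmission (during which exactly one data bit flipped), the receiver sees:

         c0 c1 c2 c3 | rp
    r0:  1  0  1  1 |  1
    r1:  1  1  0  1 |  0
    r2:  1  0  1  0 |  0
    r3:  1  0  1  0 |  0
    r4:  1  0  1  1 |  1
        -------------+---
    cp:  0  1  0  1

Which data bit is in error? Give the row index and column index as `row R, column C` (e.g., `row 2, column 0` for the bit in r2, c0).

row 1, column 0

Recompute each row's even parity and compare to rp:
  r0: data parity 1, sent rp 1 → ok
  r1: data parity 1, sent rp 0 → mismatch
  r2: data parity 0, sent rp 0 → ok
  r3: data parity 0, sent rp 0 → ok
  r4: data parity 1, sent rp 1 → ok
Recompute each column's even parity and compare to cp:
  c0: data parity 1, sent cp 0 → mismatch
  c1: data parity 1, sent cp 1 → ok
  c2: data parity 0, sent cp 0 → ok
  c3: data parity 1, sent cp 1 → ok
Exactly one row (r1) and one column (c0) fail → the flipped bit is at their intersection.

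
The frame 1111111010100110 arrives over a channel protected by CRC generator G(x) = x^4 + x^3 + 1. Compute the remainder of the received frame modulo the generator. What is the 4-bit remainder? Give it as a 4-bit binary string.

Modulo-2 division of 1111111010100110 by 11001:
  pos 0: 11111 XOR 11001 = 00110
  pos 2: 11011 XOR 11001 = 00010
  pos 5: 10010 XOR 11001 = 01011
  pos 6: 10111 XOR 11001 = 01110
  pos 7: 11100 XOR 11001 = 00101
  pos 9: 10101 XOR 11001 = 01100
  pos 10: 11001 XOR 11001 = 00000
Remainder = 0000 (zero — the frame passes the CRC check).

0000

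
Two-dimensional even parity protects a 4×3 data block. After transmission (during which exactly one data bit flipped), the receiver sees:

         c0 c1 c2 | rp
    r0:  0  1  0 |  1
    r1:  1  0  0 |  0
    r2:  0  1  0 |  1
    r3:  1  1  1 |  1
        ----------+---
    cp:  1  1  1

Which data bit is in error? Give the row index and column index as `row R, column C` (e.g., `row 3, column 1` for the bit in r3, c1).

Recompute each row's even parity and compare to rp:
  r0: data parity 1, sent rp 1 → ok
  r1: data parity 1, sent rp 0 → mismatch
  r2: data parity 1, sent rp 1 → ok
  r3: data parity 1, sent rp 1 → ok
Recompute each column's even parity and compare to cp:
  c0: data parity 0, sent cp 1 → mismatch
  c1: data parity 1, sent cp 1 → ok
  c2: data parity 1, sent cp 1 → ok
Exactly one row (r1) and one column (c0) fail → the flipped bit is at their intersection.

row 1, column 0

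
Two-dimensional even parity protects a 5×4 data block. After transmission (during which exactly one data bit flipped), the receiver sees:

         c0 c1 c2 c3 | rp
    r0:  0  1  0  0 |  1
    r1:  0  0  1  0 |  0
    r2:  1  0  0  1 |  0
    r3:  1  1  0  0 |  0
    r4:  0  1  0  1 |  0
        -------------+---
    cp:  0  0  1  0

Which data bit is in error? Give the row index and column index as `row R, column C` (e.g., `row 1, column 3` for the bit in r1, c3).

row 1, column 1

Recompute each row's even parity and compare to rp:
  r0: data parity 1, sent rp 1 → ok
  r1: data parity 1, sent rp 0 → mismatch
  r2: data parity 0, sent rp 0 → ok
  r3: data parity 0, sent rp 0 → ok
  r4: data parity 0, sent rp 0 → ok
Recompute each column's even parity and compare to cp:
  c0: data parity 0, sent cp 0 → ok
  c1: data parity 1, sent cp 0 → mismatch
  c2: data parity 1, sent cp 1 → ok
  c3: data parity 0, sent cp 0 → ok
Exactly one row (r1) and one column (c1) fail → the flipped bit is at their intersection.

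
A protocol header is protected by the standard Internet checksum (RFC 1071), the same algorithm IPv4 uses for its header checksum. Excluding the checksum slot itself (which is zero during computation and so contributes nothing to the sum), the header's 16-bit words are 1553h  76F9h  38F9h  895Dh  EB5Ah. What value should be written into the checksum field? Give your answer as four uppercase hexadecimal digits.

C601

One's-complement addition (fold any carry out of bit 15 back into bit 0):
  0x1553 + 0x76F9 = 0x08C4C
  0x8C4C + 0x38F9 = 0x0C545
  0xC545 + 0x895D = 0x14EA2 → wrap carry → 0x4EA3
  0x4EA3 + 0xEB5A = 0x139FD → wrap carry → 0x39FE
One's-complement sum = 0x39FE.
Checksum = ~0x39FE & 0xFFFF = 0xC601.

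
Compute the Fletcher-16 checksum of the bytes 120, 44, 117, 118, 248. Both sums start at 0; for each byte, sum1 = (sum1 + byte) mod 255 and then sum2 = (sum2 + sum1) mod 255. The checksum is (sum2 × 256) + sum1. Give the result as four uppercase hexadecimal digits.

5189

Running sums (mod 255):
  after byte 0 (120): sum1=120, sum2=120
  after byte 1 (44): sum1=164, sum2=29
  after byte 2 (117): sum1=26, sum2=55
  after byte 3 (118): sum1=144, sum2=199
  after byte 4 (248): sum1=137, sum2=81
Checksum = sum2·256 + sum1 = 81·256 + 137 = 20873 = 0x5189.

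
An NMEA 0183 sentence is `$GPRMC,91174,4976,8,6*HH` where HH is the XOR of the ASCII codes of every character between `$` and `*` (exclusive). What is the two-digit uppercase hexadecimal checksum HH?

XOR the ASCII codes of the payload characters:
  'G' = 0x47 → acc = 0x47
  'P' = 0x50 → acc = 0x17
  'R' = 0x52 → acc = 0x45
  'M' = 0x4D → acc = 0x08
  'C' = 0x43 → acc = 0x4B
  ',' = 0x2C → acc = 0x67
  '9' = 0x39 → acc = 0x5E
  '1' = 0x31 → acc = 0x6F
  '1' = 0x31 → acc = 0x5E
  '7' = 0x37 → acc = 0x69
  '4' = 0x34 → acc = 0x5D
  ',' = 0x2C → acc = 0x71
  '4' = 0x34 → acc = 0x45
  '9' = 0x39 → acc = 0x7C
  '7' = 0x37 → acc = 0x4B
  '6' = 0x36 → acc = 0x7D
  ',' = 0x2C → acc = 0x51
  '8' = 0x38 → acc = 0x69
  ',' = 0x2C → acc = 0x45
  '6' = 0x36 → acc = 0x73
Checksum = 0x73.

73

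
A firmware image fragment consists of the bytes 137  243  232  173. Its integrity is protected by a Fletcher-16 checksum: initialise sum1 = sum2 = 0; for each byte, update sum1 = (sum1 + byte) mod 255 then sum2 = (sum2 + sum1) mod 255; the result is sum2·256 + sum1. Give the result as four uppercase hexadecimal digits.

8114

Running sums (mod 255):
  after byte 0 (137): sum1=137, sum2=137
  after byte 1 (243): sum1=125, sum2=7
  after byte 2 (232): sum1=102, sum2=109
  after byte 3 (173): sum1=20, sum2=129
Checksum = sum2·256 + sum1 = 129·256 + 20 = 33044 = 0x8114.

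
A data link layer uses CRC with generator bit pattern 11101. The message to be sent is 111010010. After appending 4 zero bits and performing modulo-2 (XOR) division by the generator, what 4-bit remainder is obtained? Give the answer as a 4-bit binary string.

0111

Append 4 zeros: 1110100100000. Divide by 11101 (XOR where the leading bit is 1):
  pos 0: 11101 XOR 11101 = 00000
  pos 7: 10000 XOR 11101 = 01101
  pos 8: 11010 XOR 11101 = 00111
Remainder (last 4 bits) = 0111. This is the CRC / FCS.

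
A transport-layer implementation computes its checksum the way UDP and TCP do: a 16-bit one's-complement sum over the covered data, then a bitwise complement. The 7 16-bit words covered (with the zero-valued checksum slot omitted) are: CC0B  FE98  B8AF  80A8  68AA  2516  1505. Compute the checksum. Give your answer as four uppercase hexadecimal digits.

One's-complement addition (fold any carry out of bit 15 back into bit 0):
  0xCC0B + 0xFE98 = 0x1CAA3 → wrap carry → 0xCAA4
  0xCAA4 + 0xB8AF = 0x18353 → wrap carry → 0x8354
  0x8354 + 0x80A8 = 0x103FC → wrap carry → 0x03FD
  0x03FD + 0x68AA = 0x06CA7
  0x6CA7 + 0x2516 = 0x091BD
  0x91BD + 0x1505 = 0x0A6C2
One's-complement sum = 0xA6C2.
Checksum = ~0xA6C2 & 0xFFFF = 0x593D.

593D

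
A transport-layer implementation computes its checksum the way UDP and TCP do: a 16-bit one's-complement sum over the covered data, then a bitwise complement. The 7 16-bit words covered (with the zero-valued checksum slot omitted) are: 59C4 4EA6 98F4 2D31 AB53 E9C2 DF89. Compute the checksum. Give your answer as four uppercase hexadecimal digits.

1CCF

One's-complement addition (fold any carry out of bit 15 back into bit 0):
  0x59C4 + 0x4EA6 = 0x0A86A
  0xA86A + 0x98F4 = 0x1415E → wrap carry → 0x415F
  0x415F + 0x2D31 = 0x06E90
  0x6E90 + 0xAB53 = 0x119E3 → wrap carry → 0x19E4
  0x19E4 + 0xE9C2 = 0x103A6 → wrap carry → 0x03A7
  0x03A7 + 0xDF89 = 0x0E330
One's-complement sum = 0xE330.
Checksum = ~0xE330 & 0xFFFF = 0x1CCF.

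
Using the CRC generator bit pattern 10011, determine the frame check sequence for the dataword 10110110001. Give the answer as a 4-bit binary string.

0100

Append 4 zeros: 101101100010000. Divide by 10011 (XOR where the leading bit is 1):
  pos 0: 10110 XOR 10011 = 00101
  pos 2: 10111 XOR 10011 = 00100
  pos 4: 10000 XOR 10011 = 00011
  pos 7: 11010 XOR 10011 = 01001
  pos 8: 10010 XOR 10011 = 00001
Remainder (last 4 bits) = 0100. This is the CRC / FCS.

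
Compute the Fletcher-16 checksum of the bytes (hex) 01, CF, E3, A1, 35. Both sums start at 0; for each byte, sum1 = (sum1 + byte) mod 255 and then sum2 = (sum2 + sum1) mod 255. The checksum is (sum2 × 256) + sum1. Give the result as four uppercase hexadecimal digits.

688B

Running sums (mod 255):
  after byte 0 (01): sum1=1, sum2=1
  after byte 1 (CF): sum1=208, sum2=209
  after byte 2 (E3): sum1=180, sum2=134
  after byte 3 (A1): sum1=86, sum2=220
  after byte 4 (35): sum1=139, sum2=104
Checksum = sum2·256 + sum1 = 104·256 + 139 = 26763 = 0x688B.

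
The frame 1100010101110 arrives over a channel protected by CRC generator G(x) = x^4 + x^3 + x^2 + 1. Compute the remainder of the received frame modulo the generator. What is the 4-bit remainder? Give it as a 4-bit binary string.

0010

Modulo-2 division of 1100010101110 by 11101:
  pos 0: 11000 XOR 11101 = 00101
  pos 2: 10110 XOR 11101 = 01011
  pos 3: 10111 XOR 11101 = 01010
  pos 4: 10100 XOR 11101 = 01001
  pos 5: 10011 XOR 11101 = 01110
  pos 6: 11101 XOR 11101 = 00000
Remainder = 0010 (nonzero — an error is detected).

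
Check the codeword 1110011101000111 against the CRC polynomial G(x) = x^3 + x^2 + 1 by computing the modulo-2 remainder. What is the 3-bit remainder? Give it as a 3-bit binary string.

Modulo-2 division of 1110011101000111 by 1101:
  pos 0: 1110 XOR 1101 = 0011
  pos 2: 1101 XOR 1101 = 0000
  pos 6: 1101 XOR 1101 = 0000
Remainder = 111 (nonzero — an error is detected).

111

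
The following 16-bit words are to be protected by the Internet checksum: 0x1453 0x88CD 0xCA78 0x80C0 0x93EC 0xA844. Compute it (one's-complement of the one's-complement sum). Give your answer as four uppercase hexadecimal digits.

DB74

One's-complement addition (fold any carry out of bit 15 back into bit 0):
  0x1453 + 0x88CD = 0x09D20
  0x9D20 + 0xCA78 = 0x16798 → wrap carry → 0x6799
  0x6799 + 0x80C0 = 0x0E859
  0xE859 + 0x93EC = 0x17C45 → wrap carry → 0x7C46
  0x7C46 + 0xA844 = 0x1248A → wrap carry → 0x248B
One's-complement sum = 0x248B.
Checksum = ~0x248B & 0xFFFF = 0xDB74.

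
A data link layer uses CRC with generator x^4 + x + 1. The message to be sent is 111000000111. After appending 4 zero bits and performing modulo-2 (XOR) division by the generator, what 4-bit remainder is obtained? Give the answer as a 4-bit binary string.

1100

Append 4 zeros: 1110000001110000. Divide by 10011 (XOR where the leading bit is 1):
  pos 0: 11100 XOR 10011 = 01111
  pos 1: 11110 XOR 10011 = 01101
  pos 2: 11010 XOR 10011 = 01001
  pos 3: 10010 XOR 10011 = 00001
  pos 7: 10111 XOR 10011 = 00100
  pos 9: 10000 XOR 10011 = 00011
Remainder (last 4 bits) = 1100. This is the CRC / FCS.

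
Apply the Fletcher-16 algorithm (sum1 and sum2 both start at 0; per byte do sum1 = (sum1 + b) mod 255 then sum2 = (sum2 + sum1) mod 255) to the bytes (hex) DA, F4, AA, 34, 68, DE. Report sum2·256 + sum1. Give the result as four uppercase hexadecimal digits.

E0F5

Running sums (mod 255):
  after byte 0 (DA): sum1=218, sum2=218
  after byte 1 (F4): sum1=207, sum2=170
  after byte 2 (AA): sum1=122, sum2=37
  after byte 3 (34): sum1=174, sum2=211
  after byte 4 (68): sum1=23, sum2=234
  after byte 5 (DE): sum1=245, sum2=224
Checksum = sum2·256 + sum1 = 224·256 + 245 = 57589 = 0xE0F5.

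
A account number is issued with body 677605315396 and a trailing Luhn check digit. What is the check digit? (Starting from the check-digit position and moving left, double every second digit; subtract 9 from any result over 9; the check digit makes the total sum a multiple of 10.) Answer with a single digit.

Partial digits right→left: 6 9 3 5 1 3 5 0 6 7 7 6
Double every second digit counting from the check-digit position (so the 1st, 3rd, 5th, ... of the partial from the right).
  doubled (with −9 where >9): 3 6 2 1 3 5 → sum 20
  kept as-is: 9 5 3 0 7 6 → sum 30
Total = 20 + 30 = 50.
Check digit = (10 − (50 mod 10)) mod 10 = 0.

0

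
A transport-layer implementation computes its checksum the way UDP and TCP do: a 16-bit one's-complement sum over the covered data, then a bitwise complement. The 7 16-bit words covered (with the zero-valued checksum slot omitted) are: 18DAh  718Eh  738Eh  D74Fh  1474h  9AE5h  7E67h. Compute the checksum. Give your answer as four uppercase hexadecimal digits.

FCF7

One's-complement addition (fold any carry out of bit 15 back into bit 0):
  0x18DA + 0x718E = 0x08A68
  0x8A68 + 0x738E = 0x0FDF6
  0xFDF6 + 0xD74F = 0x1D545 → wrap carry → 0xD546
  0xD546 + 0x1474 = 0x0E9BA
  0xE9BA + 0x9AE5 = 0x1849F → wrap carry → 0x84A0
  0x84A0 + 0x7E67 = 0x10307 → wrap carry → 0x0308
One's-complement sum = 0x0308.
Checksum = ~0x0308 & 0xFFFF = 0xFCF7.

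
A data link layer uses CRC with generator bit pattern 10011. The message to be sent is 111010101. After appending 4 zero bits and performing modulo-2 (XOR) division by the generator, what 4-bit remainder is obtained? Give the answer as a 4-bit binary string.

Append 4 zeros: 1110101010000. Divide by 10011 (XOR where the leading bit is 1):
  pos 0: 11101 XOR 10011 = 01110
  pos 1: 11100 XOR 10011 = 01111
  pos 2: 11111 XOR 10011 = 01100
  pos 3: 11000 XOR 10011 = 01011
  pos 4: 10111 XOR 10011 = 00100
  pos 6: 10000 XOR 10011 = 00011
Remainder (last 4 bits) = 1100. This is the CRC / FCS.

1100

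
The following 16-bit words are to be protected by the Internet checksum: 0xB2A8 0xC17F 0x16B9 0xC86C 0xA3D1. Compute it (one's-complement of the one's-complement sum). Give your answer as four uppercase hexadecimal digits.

08E0

One's-complement addition (fold any carry out of bit 15 back into bit 0):
  0xB2A8 + 0xC17F = 0x17427 → wrap carry → 0x7428
  0x7428 + 0x16B9 = 0x08AE1
  0x8AE1 + 0xC86C = 0x1534D → wrap carry → 0x534E
  0x534E + 0xA3D1 = 0x0F71F
One's-complement sum = 0xF71F.
Checksum = ~0xF71F & 0xFFFF = 0x08E0.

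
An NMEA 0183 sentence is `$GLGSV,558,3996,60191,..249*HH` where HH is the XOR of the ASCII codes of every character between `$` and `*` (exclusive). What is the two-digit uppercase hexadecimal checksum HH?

XOR the ASCII codes of the payload characters:
  'G' = 0x47 → acc = 0x47
  'L' = 0x4C → acc = 0x0B
  'G' = 0x47 → acc = 0x4C
  'S' = 0x53 → acc = 0x1F
  'V' = 0x56 → acc = 0x49
  ',' = 0x2C → acc = 0x65
  '5' = 0x35 → acc = 0x50
  '5' = 0x35 → acc = 0x65
  '8' = 0x38 → acc = 0x5D
  ',' = 0x2C → acc = 0x71
  '3' = 0x33 → acc = 0x42
  '9' = 0x39 → acc = 0x7B
  '9' = 0x39 → acc = 0x42
  '6' = 0x36 → acc = 0x74
  ',' = 0x2C → acc = 0x58
  '6' = 0x36 → acc = 0x6E
  '0' = 0x30 → acc = 0x5E
  '1' = 0x31 → acc = 0x6F
  '9' = 0x39 → acc = 0x56
  '1' = 0x31 → acc = 0x67
  ',' = 0x2C → acc = 0x4B
  '.' = 0x2E → acc = 0x65
  '.' = 0x2E → acc = 0x4B
  '2' = 0x32 → acc = 0x79
  '4' = 0x34 → acc = 0x4D
  '9' = 0x39 → acc = 0x74
Checksum = 0x74.

74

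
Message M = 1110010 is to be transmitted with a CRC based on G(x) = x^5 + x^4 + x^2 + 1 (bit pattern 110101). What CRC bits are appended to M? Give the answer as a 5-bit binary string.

01111

Append 5 zeros: 111001000000. Divide by 110101 (XOR where the leading bit is 1):
  pos 0: 111001 XOR 110101 = 001100
  pos 2: 110000 XOR 110101 = 000101
  pos 5: 101000 XOR 110101 = 011101
  pos 6: 111010 XOR 110101 = 001111
Remainder (last 5 bits) = 01111. This is the CRC / FCS.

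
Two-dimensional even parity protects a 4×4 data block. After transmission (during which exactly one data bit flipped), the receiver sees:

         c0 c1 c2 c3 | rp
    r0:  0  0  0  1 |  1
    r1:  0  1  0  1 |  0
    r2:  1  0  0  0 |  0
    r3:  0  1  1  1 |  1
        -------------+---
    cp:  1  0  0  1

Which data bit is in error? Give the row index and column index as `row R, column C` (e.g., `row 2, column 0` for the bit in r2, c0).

Recompute each row's even parity and compare to rp:
  r0: data parity 1, sent rp 1 → ok
  r1: data parity 0, sent rp 0 → ok
  r2: data parity 1, sent rp 0 → mismatch
  r3: data parity 1, sent rp 1 → ok
Recompute each column's even parity and compare to cp:
  c0: data parity 1, sent cp 1 → ok
  c1: data parity 0, sent cp 0 → ok
  c2: data parity 1, sent cp 0 → mismatch
  c3: data parity 1, sent cp 1 → ok
Exactly one row (r2) and one column (c2) fail → the flipped bit is at their intersection.

row 2, column 2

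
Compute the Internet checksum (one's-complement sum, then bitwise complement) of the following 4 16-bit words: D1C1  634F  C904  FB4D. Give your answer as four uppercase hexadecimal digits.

One's-complement addition (fold any carry out of bit 15 back into bit 0):
  0xD1C1 + 0x634F = 0x13510 → wrap carry → 0x3511
  0x3511 + 0xC904 = 0x0FE15
  0xFE15 + 0xFB4D = 0x1F962 → wrap carry → 0xF963
One's-complement sum = 0xF963.
Checksum = ~0xF963 & 0xFFFF = 0x069C.

069C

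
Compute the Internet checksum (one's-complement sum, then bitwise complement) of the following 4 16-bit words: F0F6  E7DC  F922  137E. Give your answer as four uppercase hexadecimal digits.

1A8B

One's-complement addition (fold any carry out of bit 15 back into bit 0):
  0xF0F6 + 0xE7DC = 0x1D8D2 → wrap carry → 0xD8D3
  0xD8D3 + 0xF922 = 0x1D1F5 → wrap carry → 0xD1F6
  0xD1F6 + 0x137E = 0x0E574
One's-complement sum = 0xE574.
Checksum = ~0xE574 & 0xFFFF = 0x1A8B.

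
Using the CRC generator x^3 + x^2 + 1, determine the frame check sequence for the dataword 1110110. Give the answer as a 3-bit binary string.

Append 3 zeros: 1110110000. Divide by 1101 (XOR where the leading bit is 1):
  pos 0: 1110 XOR 1101 = 0011
  pos 2: 1111 XOR 1101 = 0010
  pos 4: 1000 XOR 1101 = 0101
  pos 5: 1010 XOR 1101 = 0111
  pos 6: 1110 XOR 1101 = 0011
Remainder (last 3 bits) = 011. This is the CRC / FCS.

011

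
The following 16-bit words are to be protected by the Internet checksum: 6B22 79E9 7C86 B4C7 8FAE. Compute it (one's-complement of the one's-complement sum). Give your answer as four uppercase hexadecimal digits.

59F7

One's-complement addition (fold any carry out of bit 15 back into bit 0):
  0x6B22 + 0x79E9 = 0x0E50B
  0xE50B + 0x7C86 = 0x16191 → wrap carry → 0x6192
  0x6192 + 0xB4C7 = 0x11659 → wrap carry → 0x165A
  0x165A + 0x8FAE = 0x0A608
One's-complement sum = 0xA608.
Checksum = ~0xA608 & 0xFFFF = 0x59F7.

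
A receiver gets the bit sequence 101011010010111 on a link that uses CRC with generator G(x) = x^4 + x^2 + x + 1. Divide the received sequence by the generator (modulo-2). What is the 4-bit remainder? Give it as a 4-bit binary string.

0010

Modulo-2 division of 101011010010111 by 10111:
  pos 0: 10101 XOR 10111 = 00010
  pos 3: 10101 XOR 10111 = 00010
  pos 6: 10001 XOR 10111 = 00110
  pos 8: 11001 XOR 10111 = 01110
  pos 9: 11101 XOR 10111 = 01010
  pos 10: 10101 XOR 10111 = 00010
Remainder = 0010 (nonzero — an error is detected).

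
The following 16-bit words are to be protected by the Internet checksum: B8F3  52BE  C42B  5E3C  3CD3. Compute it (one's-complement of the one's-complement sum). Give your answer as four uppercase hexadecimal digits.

9512

One's-complement addition (fold any carry out of bit 15 back into bit 0):
  0xB8F3 + 0x52BE = 0x10BB1 → wrap carry → 0x0BB2
  0x0BB2 + 0xC42B = 0x0CFDD
  0xCFDD + 0x5E3C = 0x12E19 → wrap carry → 0x2E1A
  0x2E1A + 0x3CD3 = 0x06AED
One's-complement sum = 0x6AED.
Checksum = ~0x6AED & 0xFFFF = 0x9512.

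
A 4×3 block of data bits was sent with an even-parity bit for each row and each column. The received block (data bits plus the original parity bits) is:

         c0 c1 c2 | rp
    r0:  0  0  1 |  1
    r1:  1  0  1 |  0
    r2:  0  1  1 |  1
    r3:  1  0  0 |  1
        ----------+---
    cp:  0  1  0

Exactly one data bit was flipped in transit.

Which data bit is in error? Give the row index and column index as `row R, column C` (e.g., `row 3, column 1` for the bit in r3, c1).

row 2, column 2

Recompute each row's even parity and compare to rp:
  r0: data parity 1, sent rp 1 → ok
  r1: data parity 0, sent rp 0 → ok
  r2: data parity 0, sent rp 1 → mismatch
  r3: data parity 1, sent rp 1 → ok
Recompute each column's even parity and compare to cp:
  c0: data parity 0, sent cp 0 → ok
  c1: data parity 1, sent cp 1 → ok
  c2: data parity 1, sent cp 0 → mismatch
Exactly one row (r2) and one column (c2) fail → the flipped bit is at their intersection.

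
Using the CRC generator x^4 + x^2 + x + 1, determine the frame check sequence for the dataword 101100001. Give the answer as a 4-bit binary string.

0101

Append 4 zeros: 1011000010000. Divide by 10111 (XOR where the leading bit is 1):
  pos 0: 10110 XOR 10111 = 00001
  pos 4: 10001 XOR 10111 = 00110
  pos 6: 11000 XOR 10111 = 01111
  pos 7: 11110 XOR 10111 = 01001
  pos 8: 10010 XOR 10111 = 00101
Remainder (last 4 bits) = 0101. This is the CRC / FCS.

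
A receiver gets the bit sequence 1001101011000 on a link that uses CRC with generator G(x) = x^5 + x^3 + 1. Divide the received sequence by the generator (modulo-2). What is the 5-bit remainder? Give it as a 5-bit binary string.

Modulo-2 division of 1001101011000 by 101001:
  pos 0: 100110 XOR 101001 = 001111
  pos 2: 111110 XOR 101001 = 010111
  pos 3: 101111 XOR 101001 = 000110
  pos 6: 110100 XOR 101001 = 011101
  pos 7: 111010 XOR 101001 = 010011
Remainder = 10011 (nonzero — an error is detected).

10011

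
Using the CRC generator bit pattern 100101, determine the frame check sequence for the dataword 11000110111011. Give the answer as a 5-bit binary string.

Append 5 zeros: 1100011011101100000. Divide by 100101 (XOR where the leading bit is 1):
  pos 0: 110001 XOR 100101 = 010100
  pos 1: 101001 XOR 100101 = 001100
  pos 3: 110001 XOR 100101 = 010100
  pos 4: 101001 XOR 100101 = 001100
  pos 6: 110010 XOR 100101 = 010111
  pos 7: 101111 XOR 100101 = 001010
  pos 9: 101010 XOR 100101 = 001111
  pos 11: 111100 XOR 100101 = 011001
  pos 12: 110010 XOR 100101 = 010111
  pos 13: 101110 XOR 100101 = 001011
Remainder (last 5 bits) = 01011. This is the CRC / FCS.

01011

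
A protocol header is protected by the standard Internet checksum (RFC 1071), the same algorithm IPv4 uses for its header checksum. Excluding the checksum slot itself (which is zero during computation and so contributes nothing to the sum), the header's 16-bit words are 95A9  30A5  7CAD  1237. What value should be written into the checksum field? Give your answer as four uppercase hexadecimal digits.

AACC

One's-complement addition (fold any carry out of bit 15 back into bit 0):
  0x95A9 + 0x30A5 = 0x0C64E
  0xC64E + 0x7CAD = 0x142FB → wrap carry → 0x42FC
  0x42FC + 0x1237 = 0x05533
One's-complement sum = 0x5533.
Checksum = ~0x5533 & 0xFFFF = 0xAACC.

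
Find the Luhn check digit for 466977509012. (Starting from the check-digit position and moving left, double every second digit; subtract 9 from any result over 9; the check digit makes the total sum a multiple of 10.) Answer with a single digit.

Partial digits right→left: 2 1 0 9 0 5 7 7 9 6 6 4
Double every second digit counting from the check-digit position (so the 1st, 3rd, 5th, ... of the partial from the right).
  doubled (with −9 where >9): 4 0 0 5 9 3 → sum 21
  kept as-is: 1 9 5 7 6 4 → sum 32
Total = 21 + 32 = 53.
Check digit = (10 − (53 mod 10)) mod 10 = 7.

7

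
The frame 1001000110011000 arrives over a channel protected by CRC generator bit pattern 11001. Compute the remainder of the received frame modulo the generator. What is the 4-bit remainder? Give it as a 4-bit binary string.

1010

Modulo-2 division of 1001000110011000 by 11001:
  pos 0: 10010 XOR 11001 = 01011
  pos 1: 10110 XOR 11001 = 01111
  pos 2: 11110 XOR 11001 = 00111
  pos 4: 11111 XOR 11001 = 00110
  pos 6: 11000 XOR 11001 = 00001
  pos 10: 11100 XOR 11001 = 00101
Remainder = 1010 (nonzero — an error is detected).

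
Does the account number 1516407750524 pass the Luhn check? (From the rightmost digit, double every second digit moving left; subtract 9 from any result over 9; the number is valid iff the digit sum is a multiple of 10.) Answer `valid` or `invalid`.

From the right, keep odd positions and double even positions (subtract 9 from any doubled value over 9):
  doubled (positions 2,4,...): 4 0 5 0 3 1 → sum 13
  kept (positions 1,3,...): 4 5 5 7 4 1 1 → sum 27
Total = 40.
40 mod 10 = 0, so the number is valid.

valid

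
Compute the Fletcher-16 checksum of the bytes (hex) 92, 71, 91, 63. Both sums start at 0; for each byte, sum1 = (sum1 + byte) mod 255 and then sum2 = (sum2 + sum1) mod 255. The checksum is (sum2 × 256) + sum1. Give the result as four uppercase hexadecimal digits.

Running sums (mod 255):
  after byte 0 (92): sum1=146, sum2=146
  after byte 1 (71): sum1=4, sum2=150
  after byte 2 (91): sum1=149, sum2=44
  after byte 3 (63): sum1=248, sum2=37
Checksum = sum2·256 + sum1 = 37·256 + 248 = 9720 = 0x25F8.

25F8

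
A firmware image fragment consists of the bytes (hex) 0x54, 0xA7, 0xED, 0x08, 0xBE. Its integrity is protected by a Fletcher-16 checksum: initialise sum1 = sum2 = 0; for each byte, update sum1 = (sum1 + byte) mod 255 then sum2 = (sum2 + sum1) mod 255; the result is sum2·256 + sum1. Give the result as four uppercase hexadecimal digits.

Running sums (mod 255):
  after byte 0 (0x54): sum1=84, sum2=84
  after byte 1 (0xA7): sum1=251, sum2=80
  after byte 2 (0xED): sum1=233, sum2=58
  after byte 3 (0x08): sum1=241, sum2=44
  after byte 4 (0xBE): sum1=176, sum2=220
Checksum = sum2·256 + sum1 = 220·256 + 176 = 56496 = 0xDCB0.

DCB0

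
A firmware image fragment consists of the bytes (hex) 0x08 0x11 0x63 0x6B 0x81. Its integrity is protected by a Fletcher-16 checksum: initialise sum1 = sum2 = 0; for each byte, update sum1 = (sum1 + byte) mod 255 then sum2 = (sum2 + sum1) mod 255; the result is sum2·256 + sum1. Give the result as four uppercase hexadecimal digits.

Running sums (mod 255):
  after byte 0 (0x08): sum1=8, sum2=8
  after byte 1 (0x11): sum1=25, sum2=33
  after byte 2 (0x63): sum1=124, sum2=157
  after byte 3 (0x6B): sum1=231, sum2=133
  after byte 4 (0x81): sum1=105, sum2=238
Checksum = sum2·256 + sum1 = 238·256 + 105 = 61033 = 0xEE69.

EE69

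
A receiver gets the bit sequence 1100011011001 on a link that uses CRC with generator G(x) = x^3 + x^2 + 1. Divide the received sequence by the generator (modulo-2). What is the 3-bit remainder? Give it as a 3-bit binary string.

Modulo-2 division of 1100011011001 by 1101:
  pos 0: 1100 XOR 1101 = 0001
  pos 3: 1011 XOR 1101 = 0110
  pos 4: 1100 XOR 1101 = 0001
  pos 7: 1110 XOR 1101 = 0011
  pos 9: 1101 XOR 1101 = 0000
Remainder = 000 (zero — the frame passes the CRC check).

000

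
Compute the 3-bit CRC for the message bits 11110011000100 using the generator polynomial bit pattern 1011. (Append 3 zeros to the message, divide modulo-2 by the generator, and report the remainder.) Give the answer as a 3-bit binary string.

Append 3 zeros: 11110011000100000. Divide by 1011 (XOR where the leading bit is 1):
  pos 0: 1111 XOR 1011 = 0100
  pos 1: 1000 XOR 1011 = 0011
  pos 3: 1101 XOR 1011 = 0110
  pos 4: 1101 XOR 1011 = 0110
  pos 5: 1100 XOR 1011 = 0111
  pos 6: 1110 XOR 1011 = 0101
  pos 7: 1010 XOR 1011 = 0001
  pos 10: 1100 XOR 1011 = 0111
  pos 11: 1110 XOR 1011 = 0101
  pos 12: 1010 XOR 1011 = 0001
Remainder (last 3 bits) = 010. This is the CRC / FCS.

010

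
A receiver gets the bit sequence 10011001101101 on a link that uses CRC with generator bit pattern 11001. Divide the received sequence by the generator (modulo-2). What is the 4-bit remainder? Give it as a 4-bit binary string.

Modulo-2 division of 10011001101101 by 11001:
  pos 0: 10011 XOR 11001 = 01010
  pos 1: 10100 XOR 11001 = 01101
  pos 2: 11010 XOR 11001 = 00011
  pos 5: 11110 XOR 11001 = 00111
  pos 7: 11111 XOR 11001 = 00110
  pos 9: 11001 XOR 11001 = 00000
Remainder = 0000 (zero — the frame passes the CRC check).

0000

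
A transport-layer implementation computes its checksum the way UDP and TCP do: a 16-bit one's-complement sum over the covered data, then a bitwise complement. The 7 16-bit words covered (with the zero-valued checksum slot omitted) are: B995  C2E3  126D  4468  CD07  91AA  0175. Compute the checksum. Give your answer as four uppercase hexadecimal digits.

One's-complement addition (fold any carry out of bit 15 back into bit 0):
  0xB995 + 0xC2E3 = 0x17C78 → wrap carry → 0x7C79
  0x7C79 + 0x126D = 0x08EE6
  0x8EE6 + 0x4468 = 0x0D34E
  0xD34E + 0xCD07 = 0x1A055 → wrap carry → 0xA056
  0xA056 + 0x91AA = 0x13200 → wrap carry → 0x3201
  0x3201 + 0x0175 = 0x03376
One's-complement sum = 0x3376.
Checksum = ~0x3376 & 0xFFFF = 0xCC89.

CC89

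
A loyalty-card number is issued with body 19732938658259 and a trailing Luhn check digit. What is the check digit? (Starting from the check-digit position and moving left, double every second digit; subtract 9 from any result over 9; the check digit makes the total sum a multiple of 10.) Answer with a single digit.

3

Partial digits right→left: 9 5 2 8 5 6 8 3 9 2 3 7 9 1
Double every second digit counting from the check-digit position (so the 1st, 3rd, 5th, ... of the partial from the right).
  doubled (with −9 where >9): 9 4 1 7 9 6 9 → sum 45
  kept as-is: 5 8 6 3 2 7 1 → sum 32
Total = 45 + 32 = 77.
Check digit = (10 − (77 mod 10)) mod 10 = 3.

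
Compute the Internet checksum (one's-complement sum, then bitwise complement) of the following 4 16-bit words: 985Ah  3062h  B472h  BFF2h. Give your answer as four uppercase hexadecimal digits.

One's-complement addition (fold any carry out of bit 15 back into bit 0):
  0x985A + 0x3062 = 0x0C8BC
  0xC8BC + 0xB472 = 0x17D2E → wrap carry → 0x7D2F
  0x7D2F + 0xBFF2 = 0x13D21 → wrap carry → 0x3D22
One's-complement sum = 0x3D22.
Checksum = ~0x3D22 & 0xFFFF = 0xC2DD.

C2DD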